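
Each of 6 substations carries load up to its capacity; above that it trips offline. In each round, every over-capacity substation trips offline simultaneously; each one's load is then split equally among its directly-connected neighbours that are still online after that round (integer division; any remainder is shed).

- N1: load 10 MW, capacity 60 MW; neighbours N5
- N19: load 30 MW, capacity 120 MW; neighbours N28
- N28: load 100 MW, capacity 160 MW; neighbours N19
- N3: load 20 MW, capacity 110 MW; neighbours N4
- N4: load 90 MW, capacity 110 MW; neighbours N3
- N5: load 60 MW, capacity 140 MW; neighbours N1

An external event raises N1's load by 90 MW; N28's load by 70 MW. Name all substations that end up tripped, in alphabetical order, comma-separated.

Round 1 — N1 at 100 > 60; N28 at 170 > 160. N1, N28 trip offline.
  N1 sheds 100 MW to N5: 100 each.
    N5: 60+100 = 160 > 140
  N28 sheds 170 MW to N19: 170 each.
    N19: 30+170 = 200 > 120
Round 2 — N19, N5 trip offline.
  N19 sheds 200 MW: no online neighbours, lost.
  N5 sheds 160 MW: no online neighbours, lost.
No further trips.

N1, N19, N28, N5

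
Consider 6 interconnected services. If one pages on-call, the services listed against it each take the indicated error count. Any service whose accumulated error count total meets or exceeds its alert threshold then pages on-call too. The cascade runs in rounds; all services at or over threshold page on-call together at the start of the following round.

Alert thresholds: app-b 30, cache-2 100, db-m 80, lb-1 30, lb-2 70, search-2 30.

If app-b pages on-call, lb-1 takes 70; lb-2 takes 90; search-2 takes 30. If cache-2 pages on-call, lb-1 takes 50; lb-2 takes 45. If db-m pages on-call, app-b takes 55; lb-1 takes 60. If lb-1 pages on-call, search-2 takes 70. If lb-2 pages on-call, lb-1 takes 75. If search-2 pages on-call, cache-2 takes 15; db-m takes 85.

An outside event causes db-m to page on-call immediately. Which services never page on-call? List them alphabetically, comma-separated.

cache-2

Round 1 — db-m pages on-call (initial).
  app-b: +55 → 55 ≥ 30
  lb-1: +60 → 60 ≥ 30
Round 2 — app-b, lb-1 page on-call.
  lb-2: +90 → 90 ≥ 70
  search-2: +30+70 → 100 ≥ 30
Round 3 — lb-2, search-2 page on-call.
  cache-2: +15 → 15 < 100
No further pages.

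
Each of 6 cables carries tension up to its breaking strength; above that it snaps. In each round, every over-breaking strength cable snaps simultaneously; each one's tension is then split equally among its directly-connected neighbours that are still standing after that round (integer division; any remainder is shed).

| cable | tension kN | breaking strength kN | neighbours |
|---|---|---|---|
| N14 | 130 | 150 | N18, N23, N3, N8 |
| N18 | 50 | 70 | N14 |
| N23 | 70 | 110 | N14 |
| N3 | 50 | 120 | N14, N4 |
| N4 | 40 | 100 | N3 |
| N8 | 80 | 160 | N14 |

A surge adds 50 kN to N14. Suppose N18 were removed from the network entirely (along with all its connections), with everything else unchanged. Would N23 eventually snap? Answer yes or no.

With N18 removed:
Round 1 — N14 at 180 > 150. N14 snaps.
  N14 sheds 180 kN to N23, N3, N8: 60 each.
    N23: 70+60 = 130 > 110
    N3: 50+60 = 110 ≤ 120
    N8: 80+60 = 140 ≤ 160
Round 2 — N23 snaps.
  N23 sheds 130 kN: no online neighbours, lost.
No further breaks.

yes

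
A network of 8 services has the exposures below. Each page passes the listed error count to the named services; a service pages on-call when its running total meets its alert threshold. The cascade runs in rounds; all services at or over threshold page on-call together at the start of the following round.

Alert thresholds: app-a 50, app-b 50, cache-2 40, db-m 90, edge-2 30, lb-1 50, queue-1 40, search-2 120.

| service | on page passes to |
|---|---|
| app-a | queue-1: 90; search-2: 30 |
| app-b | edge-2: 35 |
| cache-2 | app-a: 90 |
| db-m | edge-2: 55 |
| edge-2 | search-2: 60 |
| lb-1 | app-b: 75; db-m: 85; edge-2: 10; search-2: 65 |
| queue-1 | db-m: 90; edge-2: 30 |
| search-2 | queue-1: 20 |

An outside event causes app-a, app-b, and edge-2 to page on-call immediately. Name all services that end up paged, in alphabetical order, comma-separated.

app-a, app-b, db-m, edge-2, queue-1

Round 1 — app-a, app-b, edge-2 page on-call (initial).
  queue-1: +90 → 90 ≥ 40
  search-2: +30+60 → 90 < 120
Round 2 — queue-1 pages on-call.
  db-m: +90 → 90 ≥ 90
Round 3 — db-m pages on-call.
No further pages.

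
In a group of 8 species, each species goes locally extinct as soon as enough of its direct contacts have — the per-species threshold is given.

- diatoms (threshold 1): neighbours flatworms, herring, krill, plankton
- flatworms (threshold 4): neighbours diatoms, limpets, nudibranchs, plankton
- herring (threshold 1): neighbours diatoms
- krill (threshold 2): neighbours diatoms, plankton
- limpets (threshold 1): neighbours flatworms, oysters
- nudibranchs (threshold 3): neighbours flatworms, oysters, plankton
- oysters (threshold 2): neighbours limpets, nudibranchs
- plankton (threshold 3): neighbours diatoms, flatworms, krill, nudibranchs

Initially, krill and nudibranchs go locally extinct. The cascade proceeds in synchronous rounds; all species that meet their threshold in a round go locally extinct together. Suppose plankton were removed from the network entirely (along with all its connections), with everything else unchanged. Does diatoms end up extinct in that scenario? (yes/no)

yes

With plankton removed:
Round 1 — krill, nudibranchs go locally extinct (initial).
Round 2 — checking thresholds:
  diatoms: 1 of 3 neighbours ≥ 1, goes locally extinct.
  flatworms: 1 of 3 neighbours < 4, holds.
  oysters: 1 of 2 neighbours < 2, holds.
Round 3 — checking thresholds:
  flatworms: 2 of 3 neighbours < 4, holds.
  herring: 1 of 1 neighbours ≥ 1, goes locally extinct.
  oysters: 1 of 2 neighbours < 2, holds.
Round 4 — no new extinctions; cascade stops.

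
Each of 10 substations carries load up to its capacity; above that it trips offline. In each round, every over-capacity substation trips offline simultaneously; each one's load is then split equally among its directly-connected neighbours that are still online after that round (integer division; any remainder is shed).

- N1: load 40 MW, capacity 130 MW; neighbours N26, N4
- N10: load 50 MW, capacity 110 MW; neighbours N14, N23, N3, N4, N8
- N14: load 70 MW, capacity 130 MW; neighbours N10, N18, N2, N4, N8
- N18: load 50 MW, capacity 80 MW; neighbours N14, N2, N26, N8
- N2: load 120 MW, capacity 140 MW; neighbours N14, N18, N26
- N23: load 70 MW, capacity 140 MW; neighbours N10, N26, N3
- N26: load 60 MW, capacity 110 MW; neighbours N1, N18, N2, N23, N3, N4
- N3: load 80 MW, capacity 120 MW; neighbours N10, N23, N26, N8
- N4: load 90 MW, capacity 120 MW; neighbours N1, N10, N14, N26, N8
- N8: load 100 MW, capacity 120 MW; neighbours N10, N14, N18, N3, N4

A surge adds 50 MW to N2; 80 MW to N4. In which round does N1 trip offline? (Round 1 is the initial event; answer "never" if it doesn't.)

Round 1 — N2 at 170 > 140; N4 at 170 > 120. N2, N4 trip offline.
  N2 sheds 170 MW to N14, N18, N26: 56 each (2 lost).
    N14: 70+56 = 126 ≤ 130
    N18: 50+56 = 106 > 80
    N26: 60+56 = 116 > 110
  N4 sheds 170 MW to N1, N10, N14, N26, N8: 34 each.
    N1: 40+34 = 74 ≤ 130
    N10: 50+34 = 84 ≤ 110
    N14: 126+34 = 160 > 130
    N26: 116+34 = 150 > 110
    N8: 100+34 = 134 > 120
Round 2 — N14, N18, N26, N8 trip offline.
  N14 sheds 160 MW to N10: 160 each.
    N10: 84+160 = 244 > 110
  N18 sheds 106 MW: no online neighbours, lost.
  N26 sheds 150 MW to N1, N23, N3: 50 each.
    N1: 74+50 = 124 ≤ 130
    N23: 70+50 = 120 ≤ 140
    N3: 80+50 = 130 > 120
  N8 sheds 134 MW to N10, N3: 67 each.
    N10: 244+67 = 311 > 110
    N3: 130+67 = 197 > 120
Round 3 — N10, N3 trip offline.
  N10 sheds 311 MW to N23: 311 each.
    N23: 120+311 = 431 > 140
  N3 sheds 197 MW to N23: 197 each.
    N23: 431+197 = 628 > 140
Round 4 — N23 trips offline.
  N23 sheds 628 MW: no online neighbours, lost.
No further trips.

never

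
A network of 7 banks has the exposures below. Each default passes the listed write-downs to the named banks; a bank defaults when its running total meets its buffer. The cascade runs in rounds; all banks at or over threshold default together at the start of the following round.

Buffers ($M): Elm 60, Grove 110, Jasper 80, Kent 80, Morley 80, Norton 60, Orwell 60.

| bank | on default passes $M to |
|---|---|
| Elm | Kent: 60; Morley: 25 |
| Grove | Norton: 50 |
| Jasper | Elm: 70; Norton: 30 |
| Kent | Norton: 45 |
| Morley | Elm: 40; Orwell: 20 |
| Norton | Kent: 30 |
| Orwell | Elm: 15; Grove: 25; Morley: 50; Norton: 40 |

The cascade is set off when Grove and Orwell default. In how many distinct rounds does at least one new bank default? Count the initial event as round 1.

Round 1 — Grove, Orwell default (initial).
  Elm: +15 → 15 < 60
  Morley: +50 → 50 < 80
  Norton: +50+40 → 90 ≥ 60
Round 2 — Norton defaults.
  Kent: +30 → 30 < 80
No further defaults.

2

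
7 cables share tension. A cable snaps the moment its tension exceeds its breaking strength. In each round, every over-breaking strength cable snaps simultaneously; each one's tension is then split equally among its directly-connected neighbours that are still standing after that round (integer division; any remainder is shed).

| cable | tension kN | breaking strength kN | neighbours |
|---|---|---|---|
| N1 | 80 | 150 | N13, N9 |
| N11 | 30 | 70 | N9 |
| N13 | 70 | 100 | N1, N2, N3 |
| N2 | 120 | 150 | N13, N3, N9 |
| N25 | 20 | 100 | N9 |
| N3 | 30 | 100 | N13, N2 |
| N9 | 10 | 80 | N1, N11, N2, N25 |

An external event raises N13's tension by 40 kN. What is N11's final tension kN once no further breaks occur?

59

Round 1 — N13 at 110 > 100. N13 snaps.
  N13 sheds 110 kN to N1, N2, N3: 36 each (2 lost).
    N1: 80+36 = 116 ≤ 150
    N2: 120+36 = 156 > 150
    N3: 30+36 = 66 ≤ 100
Round 2 — N2 snaps.
  N2 sheds 156 kN to N3, N9: 78 each.
    N3: 66+78 = 144 > 100
    N9: 10+78 = 88 > 80
Round 3 — N3, N9 snap.
  N3 sheds 144 kN: no online neighbours, lost.
  N9 sheds 88 kN to N1, N11, N25: 29 each (1 lost).
    N1: 116+29 = 145 ≤ 150
    N11: 30+29 = 59 ≤ 70
    N25: 20+29 = 49 ≤ 100
No further breaks.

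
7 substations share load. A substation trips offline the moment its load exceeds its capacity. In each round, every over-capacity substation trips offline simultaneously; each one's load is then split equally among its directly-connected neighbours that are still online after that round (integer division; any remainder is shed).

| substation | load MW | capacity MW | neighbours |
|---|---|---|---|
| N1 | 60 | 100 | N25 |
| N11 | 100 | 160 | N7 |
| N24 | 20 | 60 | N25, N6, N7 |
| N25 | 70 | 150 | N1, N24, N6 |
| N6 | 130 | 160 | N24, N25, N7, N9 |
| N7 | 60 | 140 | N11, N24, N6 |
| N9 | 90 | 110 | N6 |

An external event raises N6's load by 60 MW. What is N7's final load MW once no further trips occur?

140

Round 1 — N6 at 190 > 160. N6 trips offline.
  N6 sheds 190 MW to N24, N25, N7, N9: 47 each (2 lost).
    N24: 20+47 = 67 > 60
    N25: 70+47 = 117 ≤ 150
    N7: 60+47 = 107 ≤ 140
    N9: 90+47 = 137 > 110
Round 2 — N24, N9 trip offline.
  N24 sheds 67 MW to N25, N7: 33 each (1 lost).
    N25: 117+33 = 150 ≤ 150
    N7: 107+33 = 140 ≤ 140
  N9 sheds 137 MW: no online neighbours, lost.
No further trips.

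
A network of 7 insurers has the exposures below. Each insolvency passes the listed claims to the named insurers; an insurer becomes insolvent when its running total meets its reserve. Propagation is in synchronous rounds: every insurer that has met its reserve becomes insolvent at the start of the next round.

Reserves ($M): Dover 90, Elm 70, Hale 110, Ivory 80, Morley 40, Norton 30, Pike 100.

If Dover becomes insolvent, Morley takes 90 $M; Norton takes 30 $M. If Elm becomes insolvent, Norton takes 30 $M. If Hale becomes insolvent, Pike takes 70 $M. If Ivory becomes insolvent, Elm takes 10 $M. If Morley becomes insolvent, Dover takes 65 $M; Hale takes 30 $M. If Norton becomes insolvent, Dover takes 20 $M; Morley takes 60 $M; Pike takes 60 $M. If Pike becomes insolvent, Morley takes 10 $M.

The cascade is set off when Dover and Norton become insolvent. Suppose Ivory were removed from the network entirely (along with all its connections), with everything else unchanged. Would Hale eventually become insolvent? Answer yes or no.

With Ivory removed:
Round 1 — Dover, Norton become insolvent (initial).
  Morley: +90+60 → 150 ≥ 40
  Pike: +60 → 60 < 100
Round 2 — Morley becomes insolvent.
  Hale: +30 → 30 < 110
No further insolvencies.

no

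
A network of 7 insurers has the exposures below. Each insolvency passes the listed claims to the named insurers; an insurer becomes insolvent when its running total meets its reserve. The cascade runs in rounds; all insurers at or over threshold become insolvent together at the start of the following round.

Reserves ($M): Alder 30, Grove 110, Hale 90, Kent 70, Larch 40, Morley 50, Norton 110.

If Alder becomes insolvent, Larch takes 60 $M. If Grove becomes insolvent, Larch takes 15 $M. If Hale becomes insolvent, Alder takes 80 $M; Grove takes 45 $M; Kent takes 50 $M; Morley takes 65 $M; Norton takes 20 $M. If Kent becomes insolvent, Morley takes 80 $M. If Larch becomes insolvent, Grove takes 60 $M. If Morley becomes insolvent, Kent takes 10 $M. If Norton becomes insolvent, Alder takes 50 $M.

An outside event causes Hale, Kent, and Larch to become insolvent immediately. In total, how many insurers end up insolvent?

5

Round 1 — Hale, Kent, Larch become insolvent (initial).
  Alder: +80 → 80 ≥ 30
  Grove: +45+60 → 105 < 110
  Morley: +65+80 → 145 ≥ 50
  Norton: +20 → 20 < 110
Round 2 — Alder, Morley become insolvent.
No further insolvencies.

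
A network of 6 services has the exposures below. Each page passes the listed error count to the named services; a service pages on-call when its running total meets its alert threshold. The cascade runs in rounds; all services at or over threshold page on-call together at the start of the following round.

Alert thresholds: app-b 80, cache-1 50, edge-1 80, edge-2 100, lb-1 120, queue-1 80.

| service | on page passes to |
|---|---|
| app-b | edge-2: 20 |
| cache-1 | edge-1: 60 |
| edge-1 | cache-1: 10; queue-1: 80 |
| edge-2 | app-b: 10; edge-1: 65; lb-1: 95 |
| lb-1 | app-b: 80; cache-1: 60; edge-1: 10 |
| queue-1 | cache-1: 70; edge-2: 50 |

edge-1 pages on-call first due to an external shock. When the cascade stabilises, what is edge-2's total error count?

50

Round 1 — edge-1 pages on-call (initial).
  cache-1: +10 → 10 < 50
  queue-1: +80 → 80 ≥ 80
Round 2 — queue-1 pages on-call.
  cache-1: +70 → 80 ≥ 50
  edge-2: +50 → 50 < 100
Round 3 — cache-1 pages on-call.
No further pages.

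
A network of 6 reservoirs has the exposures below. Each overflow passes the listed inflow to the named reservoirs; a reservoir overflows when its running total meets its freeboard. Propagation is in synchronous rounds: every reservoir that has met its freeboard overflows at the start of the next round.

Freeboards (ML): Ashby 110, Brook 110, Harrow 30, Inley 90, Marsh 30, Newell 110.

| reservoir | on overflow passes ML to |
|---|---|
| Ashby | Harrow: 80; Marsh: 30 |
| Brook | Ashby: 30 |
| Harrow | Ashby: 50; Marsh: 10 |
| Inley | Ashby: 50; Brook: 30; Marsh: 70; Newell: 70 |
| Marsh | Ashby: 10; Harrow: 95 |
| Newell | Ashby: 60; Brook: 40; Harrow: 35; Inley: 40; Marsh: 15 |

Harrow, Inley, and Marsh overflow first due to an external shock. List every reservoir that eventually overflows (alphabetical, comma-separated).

Round 1 — Harrow, Inley, Marsh overflow (initial).
  Ashby: +50+50+10 → 110 ≥ 110
  Brook: +30 → 30 < 110
  Newell: +70 → 70 < 110
Round 2 — Ashby overflows.
No further overflows.

Ashby, Harrow, Inley, Marsh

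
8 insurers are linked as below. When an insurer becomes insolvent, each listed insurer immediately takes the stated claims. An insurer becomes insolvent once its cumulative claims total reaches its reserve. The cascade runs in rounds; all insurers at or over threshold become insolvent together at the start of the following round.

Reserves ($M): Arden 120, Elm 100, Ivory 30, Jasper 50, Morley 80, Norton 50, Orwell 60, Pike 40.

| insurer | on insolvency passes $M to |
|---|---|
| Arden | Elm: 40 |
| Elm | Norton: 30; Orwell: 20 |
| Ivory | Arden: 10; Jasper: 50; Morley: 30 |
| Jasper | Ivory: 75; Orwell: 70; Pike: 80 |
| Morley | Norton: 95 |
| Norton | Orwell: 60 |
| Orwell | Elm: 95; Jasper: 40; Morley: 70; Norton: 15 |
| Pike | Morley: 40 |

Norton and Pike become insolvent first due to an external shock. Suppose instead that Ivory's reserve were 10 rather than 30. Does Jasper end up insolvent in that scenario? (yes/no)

With Ivory's reserve at 10:
Round 1 — Norton, Pike become insolvent (initial).
  Morley: +40 → 40 < 80
  Orwell: +60 → 60 ≥ 60
Round 2 — Orwell becomes insolvent.
  Elm: +95 → 95 < 100
  Jasper: +40 → 40 < 50
  Morley: +70 → 110 ≥ 80
Round 3 — Morley becomes insolvent.
No further insolvencies.

no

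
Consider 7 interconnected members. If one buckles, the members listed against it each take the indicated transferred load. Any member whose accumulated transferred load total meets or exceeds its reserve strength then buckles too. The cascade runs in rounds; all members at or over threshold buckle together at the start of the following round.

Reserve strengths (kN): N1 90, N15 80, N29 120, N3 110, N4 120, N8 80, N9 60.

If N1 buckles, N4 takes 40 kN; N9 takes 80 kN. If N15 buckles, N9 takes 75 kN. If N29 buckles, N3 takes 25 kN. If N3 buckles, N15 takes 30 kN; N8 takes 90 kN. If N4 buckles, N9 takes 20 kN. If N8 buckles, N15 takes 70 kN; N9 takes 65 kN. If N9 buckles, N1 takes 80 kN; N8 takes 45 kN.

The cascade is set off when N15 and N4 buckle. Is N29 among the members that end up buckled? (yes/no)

Round 1 — N15, N4 buckle (initial).
  N9: +75+20 → 95 ≥ 60
Round 2 — N9 buckles.
  N1: +80 → 80 < 90
  N8: +45 → 45 < 80
No further bucklings.

no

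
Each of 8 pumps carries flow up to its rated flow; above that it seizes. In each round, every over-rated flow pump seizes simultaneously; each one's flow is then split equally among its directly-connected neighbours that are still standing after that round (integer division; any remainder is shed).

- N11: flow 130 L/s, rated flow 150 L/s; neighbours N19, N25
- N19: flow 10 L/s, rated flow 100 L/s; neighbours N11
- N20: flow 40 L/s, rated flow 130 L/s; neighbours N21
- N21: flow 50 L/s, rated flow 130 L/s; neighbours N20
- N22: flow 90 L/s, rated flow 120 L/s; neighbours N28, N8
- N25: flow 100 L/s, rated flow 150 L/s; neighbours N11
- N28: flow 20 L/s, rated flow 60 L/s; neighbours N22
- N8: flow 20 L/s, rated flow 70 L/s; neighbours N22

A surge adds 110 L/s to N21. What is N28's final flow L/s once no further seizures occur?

Round 1 — N21 at 160 > 130. N21 seizes.
  N21 sheds 160 L/s to N20: 160 each.
    N20: 40+160 = 200 > 130
Round 2 — N20 seizes.
  N20 sheds 200 L/s: no online neighbours, lost.
No further seizures.

20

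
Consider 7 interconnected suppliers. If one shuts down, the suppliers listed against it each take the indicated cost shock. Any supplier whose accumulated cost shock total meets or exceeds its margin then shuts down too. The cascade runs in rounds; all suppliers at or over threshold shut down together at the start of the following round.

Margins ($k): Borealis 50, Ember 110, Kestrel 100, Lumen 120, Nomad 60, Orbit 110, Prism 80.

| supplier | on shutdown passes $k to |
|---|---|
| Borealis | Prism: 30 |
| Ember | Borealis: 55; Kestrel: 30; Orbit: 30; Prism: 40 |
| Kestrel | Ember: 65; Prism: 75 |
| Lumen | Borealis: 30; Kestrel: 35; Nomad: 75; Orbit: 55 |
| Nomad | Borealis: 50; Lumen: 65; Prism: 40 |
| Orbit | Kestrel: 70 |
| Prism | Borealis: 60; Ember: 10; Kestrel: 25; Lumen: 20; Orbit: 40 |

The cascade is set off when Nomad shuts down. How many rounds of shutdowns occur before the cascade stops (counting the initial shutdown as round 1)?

Round 1 — Nomad shuts down (initial).
  Borealis: +50 → 50 ≥ 50
  Lumen: +65 → 65 < 120
  Prism: +40 → 40 < 80
Round 2 — Borealis shuts down.
  Prism: +30 → 70 < 80
No further shutdowns.

2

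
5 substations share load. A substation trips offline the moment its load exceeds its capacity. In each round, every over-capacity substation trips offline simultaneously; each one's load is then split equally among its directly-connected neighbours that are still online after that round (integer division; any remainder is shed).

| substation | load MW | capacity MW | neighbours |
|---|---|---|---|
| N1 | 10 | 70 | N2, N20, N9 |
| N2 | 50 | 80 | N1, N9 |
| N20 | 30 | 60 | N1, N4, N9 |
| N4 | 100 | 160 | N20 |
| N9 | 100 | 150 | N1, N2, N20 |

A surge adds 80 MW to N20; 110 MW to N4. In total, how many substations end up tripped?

5

Round 1 — N20 at 110 > 60; N4 at 210 > 160. N20, N4 trip offline.
  N20 sheds 110 MW to N1, N9: 55 each.
    N1: 10+55 = 65 ≤ 70
    N9: 100+55 = 155 > 150
  N4 sheds 210 MW: no online neighbours, lost.
Round 2 — N9 trips offline.
  N9 sheds 155 MW to N1, N2: 77 each (1 lost).
    N1: 65+77 = 142 > 70
    N2: 50+77 = 127 > 80
Round 3 — N1, N2 trip offline.
  N1 sheds 142 MW: no online neighbours, lost.
  N2 sheds 127 MW: no online neighbours, lost.
No further trips.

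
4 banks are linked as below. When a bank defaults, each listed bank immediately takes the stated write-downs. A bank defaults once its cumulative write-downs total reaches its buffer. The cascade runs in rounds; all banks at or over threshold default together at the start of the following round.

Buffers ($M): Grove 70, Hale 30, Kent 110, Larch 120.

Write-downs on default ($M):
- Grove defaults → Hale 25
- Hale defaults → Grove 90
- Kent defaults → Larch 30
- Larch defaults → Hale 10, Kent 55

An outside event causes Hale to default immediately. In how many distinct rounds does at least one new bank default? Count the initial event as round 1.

2

Round 1 — Hale defaults (initial).
  Grove: +90 → 90 ≥ 70
Round 2 — Grove defaults.
No further defaults.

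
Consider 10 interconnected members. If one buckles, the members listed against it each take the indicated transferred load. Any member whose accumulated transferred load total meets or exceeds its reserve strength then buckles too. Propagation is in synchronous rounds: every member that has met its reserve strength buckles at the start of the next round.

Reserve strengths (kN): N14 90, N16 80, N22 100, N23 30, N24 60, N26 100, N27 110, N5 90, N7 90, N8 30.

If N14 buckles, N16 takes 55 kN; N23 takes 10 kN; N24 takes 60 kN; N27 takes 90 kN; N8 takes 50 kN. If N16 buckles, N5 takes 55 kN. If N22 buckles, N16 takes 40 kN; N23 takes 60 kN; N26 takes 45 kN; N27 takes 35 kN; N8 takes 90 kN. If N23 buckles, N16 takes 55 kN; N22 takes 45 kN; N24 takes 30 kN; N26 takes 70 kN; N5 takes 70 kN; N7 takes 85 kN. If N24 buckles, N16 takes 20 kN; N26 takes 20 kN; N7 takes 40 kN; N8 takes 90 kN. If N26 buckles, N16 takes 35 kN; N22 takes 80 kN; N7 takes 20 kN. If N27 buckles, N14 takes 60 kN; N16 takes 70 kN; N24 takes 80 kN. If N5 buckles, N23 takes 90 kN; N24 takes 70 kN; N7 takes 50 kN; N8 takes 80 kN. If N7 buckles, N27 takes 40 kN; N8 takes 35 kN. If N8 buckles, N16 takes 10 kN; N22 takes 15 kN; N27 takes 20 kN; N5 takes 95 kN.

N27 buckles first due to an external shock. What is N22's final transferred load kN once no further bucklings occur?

Round 1 — N27 buckles (initial).
  N14: +60 → 60 < 90
  N16: +70 → 70 < 80
  N24: +80 → 80 ≥ 60
Round 2 — N24 buckles.
  N16: +20 → 90 ≥ 80
  N26: +20 → 20 < 100
  N7: +40 → 40 < 90
  N8: +90 → 90 ≥ 30
Round 3 — N16, N8 buckle.
  N22: +15 → 15 < 100
  N5: +55+95 → 150 ≥ 90
Round 4 — N5 buckles.
  N23: +90 → 90 ≥ 30
  N7: +50 → 90 ≥ 90
Round 5 — N23, N7 buckle.
  N22: +45 → 60 < 100
  N26: +70 → 90 < 100
No further bucklings.

60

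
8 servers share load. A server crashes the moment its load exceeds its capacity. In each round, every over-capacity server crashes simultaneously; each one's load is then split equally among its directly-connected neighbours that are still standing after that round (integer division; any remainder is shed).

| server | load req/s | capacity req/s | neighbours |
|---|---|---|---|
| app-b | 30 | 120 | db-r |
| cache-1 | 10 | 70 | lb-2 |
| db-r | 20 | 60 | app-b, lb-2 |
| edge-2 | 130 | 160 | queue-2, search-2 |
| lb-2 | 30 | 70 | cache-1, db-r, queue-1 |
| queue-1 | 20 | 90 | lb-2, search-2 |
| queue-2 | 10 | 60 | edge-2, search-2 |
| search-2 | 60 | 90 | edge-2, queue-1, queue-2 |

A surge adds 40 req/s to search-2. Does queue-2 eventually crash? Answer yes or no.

Round 1 — search-2 at 100 > 90. search-2 crashes.
  search-2 sheds 100 req/s to edge-2, queue-1, queue-2: 33 each (1 lost).
    edge-2: 130+33 = 163 > 160
    queue-1: 20+33 = 53 ≤ 90
    queue-2: 10+33 = 43 ≤ 60
Round 2 — edge-2 crashes.
  edge-2 sheds 163 req/s to queue-2: 163 each.
    queue-2: 43+163 = 206 > 60
Round 3 — queue-2 crashes.
  queue-2 sheds 206 req/s: no online neighbours, lost.
No further crashes.

yes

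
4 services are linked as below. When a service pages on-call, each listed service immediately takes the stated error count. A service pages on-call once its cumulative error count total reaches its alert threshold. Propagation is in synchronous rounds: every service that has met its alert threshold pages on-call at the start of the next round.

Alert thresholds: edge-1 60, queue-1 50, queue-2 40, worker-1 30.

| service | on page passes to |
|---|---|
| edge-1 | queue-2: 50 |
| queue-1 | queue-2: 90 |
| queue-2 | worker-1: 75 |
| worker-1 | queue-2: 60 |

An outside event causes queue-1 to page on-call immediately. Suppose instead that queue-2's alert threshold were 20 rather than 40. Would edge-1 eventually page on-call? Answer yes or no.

no

With queue-2's alert threshold at 20:
Round 1 — queue-1 pages on-call (initial).
  queue-2: +90 → 90 ≥ 20
Round 2 — queue-2 pages on-call.
  worker-1: +75 → 75 ≥ 30
Round 3 — worker-1 pages on-call.
No further pages.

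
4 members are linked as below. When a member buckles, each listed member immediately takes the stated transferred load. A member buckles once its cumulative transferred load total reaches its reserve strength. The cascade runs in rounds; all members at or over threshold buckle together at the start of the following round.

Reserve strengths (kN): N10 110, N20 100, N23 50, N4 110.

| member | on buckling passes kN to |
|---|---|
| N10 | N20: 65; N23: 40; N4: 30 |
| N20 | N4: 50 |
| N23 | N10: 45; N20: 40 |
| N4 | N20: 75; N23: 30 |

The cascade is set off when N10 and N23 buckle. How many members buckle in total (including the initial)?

3

Round 1 — N10, N23 buckle (initial).
  N20: +65+40 → 105 ≥ 100
  N4: +30 → 30 < 110
Round 2 — N20 buckles.
  N4: +50 → 80 < 110
No further bucklings.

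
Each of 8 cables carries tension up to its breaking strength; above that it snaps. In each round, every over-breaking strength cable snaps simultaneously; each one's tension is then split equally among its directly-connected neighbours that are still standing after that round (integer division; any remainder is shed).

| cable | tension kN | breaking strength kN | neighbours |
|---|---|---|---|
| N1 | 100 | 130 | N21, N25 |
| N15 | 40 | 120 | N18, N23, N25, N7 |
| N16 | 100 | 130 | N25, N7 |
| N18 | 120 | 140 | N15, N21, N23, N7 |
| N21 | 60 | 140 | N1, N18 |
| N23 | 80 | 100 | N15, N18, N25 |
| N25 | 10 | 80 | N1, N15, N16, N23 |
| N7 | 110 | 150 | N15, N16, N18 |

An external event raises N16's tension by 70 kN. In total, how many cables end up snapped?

Round 1 — N16 at 170 > 130. N16 snaps.
  N16 sheds 170 kN to N25, N7: 85 each.
    N25: 10+85 = 95 > 80
    N7: 110+85 = 195 > 150
Round 2 — N25, N7 snap.
  N25 sheds 95 kN to N1, N15, N23: 31 each (2 lost).
    N1: 100+31 = 131 > 130
    N15: 40+31 = 71 ≤ 120
    N23: 80+31 = 111 > 100
  N7 sheds 195 kN to N15, N18: 97 each (1 lost).
    N15: 71+97 = 168 > 120
    N18: 120+97 = 217 > 140
Round 3 — N1, N15, N18, N23 snap.
  N1 sheds 131 kN to N21: 131 each.
    N21: 60+131 = 191 > 140
  N15 sheds 168 kN: no online neighbours, lost.
  N18 sheds 217 kN to N21: 217 each.
    N21: 191+217 = 408 > 140
  N23 sheds 111 kN: no online neighbours, lost.
Round 4 — N21 snaps.
  N21 sheds 408 kN: no online neighbours, lost.
No further breaks.

8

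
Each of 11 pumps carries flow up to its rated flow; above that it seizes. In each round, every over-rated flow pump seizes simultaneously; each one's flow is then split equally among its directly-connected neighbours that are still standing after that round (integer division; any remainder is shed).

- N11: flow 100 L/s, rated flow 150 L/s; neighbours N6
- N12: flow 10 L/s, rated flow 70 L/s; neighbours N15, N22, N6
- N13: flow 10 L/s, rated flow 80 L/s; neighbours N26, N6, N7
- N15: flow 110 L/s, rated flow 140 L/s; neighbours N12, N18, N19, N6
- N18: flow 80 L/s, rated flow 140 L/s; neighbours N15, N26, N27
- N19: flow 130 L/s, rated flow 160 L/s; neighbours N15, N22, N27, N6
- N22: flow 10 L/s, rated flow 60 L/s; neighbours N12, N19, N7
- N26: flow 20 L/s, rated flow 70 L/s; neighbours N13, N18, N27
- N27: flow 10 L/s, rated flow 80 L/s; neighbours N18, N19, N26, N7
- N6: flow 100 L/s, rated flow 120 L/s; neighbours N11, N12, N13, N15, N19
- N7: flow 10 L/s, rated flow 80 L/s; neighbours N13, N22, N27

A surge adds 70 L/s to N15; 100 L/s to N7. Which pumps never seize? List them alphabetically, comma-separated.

Round 1 — N15 at 180 > 140; N7 at 110 > 80. N15, N7 seize.
  N15 sheds 180 L/s to N12, N18, N19, N6: 45 each.
    N12: 10+45 = 55 ≤ 70
    N18: 80+45 = 125 ≤ 140
    N19: 130+45 = 175 > 160
    N6: 100+45 = 145 > 120
  N7 sheds 110 L/s to N13, N22, N27: 36 each (2 lost).
    N13: 10+36 = 46 ≤ 80
    N22: 10+36 = 46 ≤ 60
    N27: 10+36 = 46 ≤ 80
Round 2 — N19, N6 seize.
  N19 sheds 175 L/s to N22, N27: 87 each (1 lost).
    N22: 46+87 = 133 > 60
    N27: 46+87 = 133 > 80
  N6 sheds 145 L/s to N11, N12, N13: 48 each (1 lost).
    N11: 100+48 = 148 ≤ 150
    N12: 55+48 = 103 > 70
    N13: 46+48 = 94 > 80
Round 3 — N12, N13, N22, N27 seize.
  N12 sheds 103 L/s: no online neighbours, lost.
  N13 sheds 94 L/s to N26: 94 each.
    N26: 20+94 = 114 > 70
  N22 sheds 133 L/s: no online neighbours, lost.
  N27 sheds 133 L/s to N18, N26: 66 each (1 lost).
    N18: 125+66 = 191 > 140
    N26: 114+66 = 180 > 70
Round 4 — N18, N26 seize.
  N18 sheds 191 L/s: no online neighbours, lost.
  N26 sheds 180 L/s: no online neighbours, lost.
No further seizures.

N11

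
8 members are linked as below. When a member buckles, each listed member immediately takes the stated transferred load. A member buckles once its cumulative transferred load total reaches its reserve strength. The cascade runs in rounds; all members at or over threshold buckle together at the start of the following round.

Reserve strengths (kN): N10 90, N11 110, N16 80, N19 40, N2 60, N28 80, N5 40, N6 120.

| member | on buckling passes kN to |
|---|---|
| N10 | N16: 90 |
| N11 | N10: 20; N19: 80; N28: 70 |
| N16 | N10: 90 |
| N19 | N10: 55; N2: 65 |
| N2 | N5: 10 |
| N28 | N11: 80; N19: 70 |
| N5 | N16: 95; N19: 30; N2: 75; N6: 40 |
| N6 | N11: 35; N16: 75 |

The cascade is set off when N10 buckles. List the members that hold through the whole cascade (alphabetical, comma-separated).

N11, N19, N2, N28, N5, N6

Round 1 — N10 buckles (initial).
  N16: +90 → 90 ≥ 80
Round 2 — N16 buckles.
No further bucklings.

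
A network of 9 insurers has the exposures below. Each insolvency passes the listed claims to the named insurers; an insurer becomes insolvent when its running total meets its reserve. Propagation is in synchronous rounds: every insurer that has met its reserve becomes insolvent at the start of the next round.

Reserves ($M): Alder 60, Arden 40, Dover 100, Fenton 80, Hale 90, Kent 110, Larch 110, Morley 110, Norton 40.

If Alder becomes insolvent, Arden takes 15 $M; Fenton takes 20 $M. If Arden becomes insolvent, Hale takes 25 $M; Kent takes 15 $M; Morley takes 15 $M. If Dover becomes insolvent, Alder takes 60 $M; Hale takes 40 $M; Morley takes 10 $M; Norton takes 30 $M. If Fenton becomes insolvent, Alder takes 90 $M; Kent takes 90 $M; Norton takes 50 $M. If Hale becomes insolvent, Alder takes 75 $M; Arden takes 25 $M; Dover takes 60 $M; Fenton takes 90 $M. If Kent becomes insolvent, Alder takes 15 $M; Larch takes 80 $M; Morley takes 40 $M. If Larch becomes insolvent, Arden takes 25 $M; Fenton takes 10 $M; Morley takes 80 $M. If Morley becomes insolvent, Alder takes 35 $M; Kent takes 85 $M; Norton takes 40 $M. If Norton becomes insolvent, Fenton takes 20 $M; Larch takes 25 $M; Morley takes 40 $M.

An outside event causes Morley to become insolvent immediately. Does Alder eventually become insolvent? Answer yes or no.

no

Round 1 — Morley becomes insolvent (initial).
  Alder: +35 → 35 < 60
  Kent: +85 → 85 < 110
  Norton: +40 → 40 ≥ 40
Round 2 — Norton becomes insolvent.
  Fenton: +20 → 20 < 80
  Larch: +25 → 25 < 110
No further insolvencies.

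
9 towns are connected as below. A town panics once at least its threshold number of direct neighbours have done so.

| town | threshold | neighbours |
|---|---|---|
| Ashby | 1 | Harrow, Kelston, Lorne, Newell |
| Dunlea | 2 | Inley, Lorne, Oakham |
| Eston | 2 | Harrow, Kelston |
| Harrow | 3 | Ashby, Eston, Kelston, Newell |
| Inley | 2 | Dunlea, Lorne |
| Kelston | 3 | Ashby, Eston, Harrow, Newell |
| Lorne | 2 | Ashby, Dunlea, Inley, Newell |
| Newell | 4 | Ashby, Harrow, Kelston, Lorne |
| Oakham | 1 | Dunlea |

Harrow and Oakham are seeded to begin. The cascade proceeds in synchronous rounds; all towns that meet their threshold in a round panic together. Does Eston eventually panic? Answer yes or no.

Round 1 — Harrow, Oakham panic (initial).
Round 2 — checking thresholds:
  Ashby: 1 of 4 neighbours ≥ 1, panics.
  Dunlea: 1 of 3 neighbours < 2, holds.
  Eston: 1 of 2 neighbours < 2, holds.
  Kelston: 1 of 4 neighbours < 3, holds.
  Newell: 1 of 4 neighbours < 4, holds.
Round 3 — no new panics; cascade stops.

no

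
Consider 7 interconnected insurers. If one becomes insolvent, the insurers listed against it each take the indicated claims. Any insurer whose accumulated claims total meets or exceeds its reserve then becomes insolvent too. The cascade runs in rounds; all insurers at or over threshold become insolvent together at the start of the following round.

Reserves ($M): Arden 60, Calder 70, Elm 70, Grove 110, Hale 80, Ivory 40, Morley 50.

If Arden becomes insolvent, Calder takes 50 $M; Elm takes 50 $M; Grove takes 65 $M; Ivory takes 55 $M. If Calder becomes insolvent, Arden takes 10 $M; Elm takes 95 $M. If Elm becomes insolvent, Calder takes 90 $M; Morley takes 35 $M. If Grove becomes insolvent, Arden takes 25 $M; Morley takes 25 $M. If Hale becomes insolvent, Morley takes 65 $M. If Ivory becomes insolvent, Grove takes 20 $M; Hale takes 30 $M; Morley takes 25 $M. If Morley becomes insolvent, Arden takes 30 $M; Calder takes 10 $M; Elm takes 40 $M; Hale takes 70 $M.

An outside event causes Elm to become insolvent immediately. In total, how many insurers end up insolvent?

Round 1 — Elm becomes insolvent (initial).
  Calder: +90 → 90 ≥ 70
  Morley: +35 → 35 < 50
Round 2 — Calder becomes insolvent.
  Arden: +10 → 10 < 60
No further insolvencies.

2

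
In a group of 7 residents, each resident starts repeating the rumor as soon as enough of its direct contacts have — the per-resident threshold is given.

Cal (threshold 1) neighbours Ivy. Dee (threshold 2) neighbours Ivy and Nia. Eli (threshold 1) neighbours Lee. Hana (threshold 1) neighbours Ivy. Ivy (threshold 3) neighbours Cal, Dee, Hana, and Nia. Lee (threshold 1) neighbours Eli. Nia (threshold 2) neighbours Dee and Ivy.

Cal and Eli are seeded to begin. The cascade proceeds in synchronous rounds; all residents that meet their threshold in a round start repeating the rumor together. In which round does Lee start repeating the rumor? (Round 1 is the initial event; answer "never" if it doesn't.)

2

Round 1 — Cal, Eli start repeating the rumor (initial).
Round 2 — checking thresholds:
  Ivy: 1 of 4 neighbours < 3, holds.
  Lee: 1 of 1 neighbours ≥ 1, starts repeating the rumor.
Round 3 — no new spreads; cascade stops.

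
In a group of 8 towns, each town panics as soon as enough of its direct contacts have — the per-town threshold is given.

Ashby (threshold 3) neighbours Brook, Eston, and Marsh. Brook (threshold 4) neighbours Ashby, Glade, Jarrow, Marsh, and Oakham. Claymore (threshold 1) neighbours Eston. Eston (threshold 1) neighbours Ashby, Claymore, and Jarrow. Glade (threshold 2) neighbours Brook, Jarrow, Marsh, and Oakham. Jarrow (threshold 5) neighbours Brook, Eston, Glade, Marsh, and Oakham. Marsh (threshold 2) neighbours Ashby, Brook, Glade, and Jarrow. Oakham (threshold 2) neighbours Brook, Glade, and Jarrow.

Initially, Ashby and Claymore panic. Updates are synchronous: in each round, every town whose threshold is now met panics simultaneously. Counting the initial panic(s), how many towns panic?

Round 1 — Ashby, Claymore panic (initial).
Round 2 — checking thresholds:
  Brook: 1 of 5 neighbours < 4, not yet.
  Eston: 2 of 3 neighbours ≥ 1, panics.
  Marsh: 1 of 4 neighbours < 2, not yet.
Round 3 — no new panics; cascade stops.

3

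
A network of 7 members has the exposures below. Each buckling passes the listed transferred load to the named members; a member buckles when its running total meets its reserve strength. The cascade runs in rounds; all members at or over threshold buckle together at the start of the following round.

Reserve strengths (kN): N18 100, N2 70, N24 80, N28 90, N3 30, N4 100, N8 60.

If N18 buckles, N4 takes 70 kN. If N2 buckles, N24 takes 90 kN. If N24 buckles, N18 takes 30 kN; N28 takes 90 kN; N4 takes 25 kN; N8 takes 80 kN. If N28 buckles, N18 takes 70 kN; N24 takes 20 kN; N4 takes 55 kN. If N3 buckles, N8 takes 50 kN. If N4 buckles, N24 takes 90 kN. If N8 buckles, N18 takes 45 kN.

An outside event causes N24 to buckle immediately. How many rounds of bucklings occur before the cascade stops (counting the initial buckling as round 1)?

4

Round 1 — N24 buckles (initial).
  N18: +30 → 30 < 100
  N28: +90 → 90 ≥ 90
  N4: +25 → 25 < 100
  N8: +80 → 80 ≥ 60
Round 2 — N28, N8 buckle.
  N18: +70+45 → 145 ≥ 100
  N4: +55 → 80 < 100
Round 3 — N18 buckles.
  N4: +70 → 150 ≥ 100
Round 4 — N4 buckles.
No further bucklings.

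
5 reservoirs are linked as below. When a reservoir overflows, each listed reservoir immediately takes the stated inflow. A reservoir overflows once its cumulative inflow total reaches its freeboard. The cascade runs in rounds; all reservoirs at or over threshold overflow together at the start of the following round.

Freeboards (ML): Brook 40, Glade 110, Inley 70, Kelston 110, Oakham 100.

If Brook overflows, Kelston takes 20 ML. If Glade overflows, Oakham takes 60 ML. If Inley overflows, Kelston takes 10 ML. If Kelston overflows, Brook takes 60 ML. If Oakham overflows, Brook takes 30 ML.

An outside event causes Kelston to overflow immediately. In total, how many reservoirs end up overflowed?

2

Round 1 — Kelston overflows (initial).
  Brook: +60 → 60 ≥ 40
Round 2 — Brook overflows.
No further overflows.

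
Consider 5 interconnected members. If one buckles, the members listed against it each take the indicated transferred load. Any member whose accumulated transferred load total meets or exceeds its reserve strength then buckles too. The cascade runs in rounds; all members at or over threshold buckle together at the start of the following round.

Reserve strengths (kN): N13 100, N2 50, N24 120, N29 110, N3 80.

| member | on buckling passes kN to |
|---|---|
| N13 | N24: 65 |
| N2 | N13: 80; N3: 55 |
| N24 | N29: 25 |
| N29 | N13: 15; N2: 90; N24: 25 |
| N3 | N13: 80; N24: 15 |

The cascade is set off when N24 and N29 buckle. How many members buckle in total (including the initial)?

Round 1 — N24, N29 buckle (initial).
  N13: +15 → 15 < 100
  N2: +90 → 90 ≥ 50
Round 2 — N2 buckles.
  N13: +80 → 95 < 100
  N3: +55 → 55 < 80
No further bucklings.

3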